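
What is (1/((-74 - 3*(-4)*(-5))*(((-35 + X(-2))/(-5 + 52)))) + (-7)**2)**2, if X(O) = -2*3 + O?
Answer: 79741288225/33200644 ≈ 2401.8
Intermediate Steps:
X(O) = -6 + O
(1/((-74 - 3*(-4)*(-5))*(((-35 + X(-2))/(-5 + 52)))) + (-7)**2)**2 = (1/((-74 - 3*(-4)*(-5))*(((-35 + (-6 - 2))/(-5 + 52)))) + (-7)**2)**2 = (1/((-74 + 12*(-5))*(((-35 - 8)/47))) + 49)**2 = (1/((-74 - 60)*((-43*1/47))) + 49)**2 = (1/((-134)*(-43/47)) + 49)**2 = (-1/134*(-47/43) + 49)**2 = (47/5762 + 49)**2 = (282385/5762)**2 = 79741288225/33200644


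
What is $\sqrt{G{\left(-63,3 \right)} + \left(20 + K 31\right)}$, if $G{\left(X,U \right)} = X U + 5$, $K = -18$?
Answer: $19 i \sqrt{2} \approx 26.87 i$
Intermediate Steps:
$G{\left(X,U \right)} = 5 + U X$ ($G{\left(X,U \right)} = U X + 5 = 5 + U X$)
$\sqrt{G{\left(-63,3 \right)} + \left(20 + K 31\right)} = \sqrt{\left(5 + 3 \left(-63\right)\right) + \left(20 - 558\right)} = \sqrt{\left(5 - 189\right) + \left(20 - 558\right)} = \sqrt{-184 - 538} = \sqrt{-722} = 19 i \sqrt{2}$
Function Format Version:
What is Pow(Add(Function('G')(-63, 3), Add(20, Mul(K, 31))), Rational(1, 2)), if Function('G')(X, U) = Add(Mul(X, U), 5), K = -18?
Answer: Mul(19, I, Pow(2, Rational(1, 2))) ≈ Mul(26.870, I)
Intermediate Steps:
Function('G')(X, U) = Add(5, Mul(U, X)) (Function('G')(X, U) = Add(Mul(U, X), 5) = Add(5, Mul(U, X)))
Pow(Add(Function('G')(-63, 3), Add(20, Mul(K, 31))), Rational(1, 2)) = Pow(Add(Add(5, Mul(3, -63)), Add(20, Mul(-18, 31))), Rational(1, 2)) = Pow(Add(Add(5, -189), Add(20, -558)), Rational(1, 2)) = Pow(Add(-184, -538), Rational(1, 2)) = Pow(-722, Rational(1, 2)) = Mul(19, I, Pow(2, Rational(1, 2)))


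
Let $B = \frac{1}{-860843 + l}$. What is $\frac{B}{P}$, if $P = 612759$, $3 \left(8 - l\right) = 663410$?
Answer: $- \frac{1}{662987876495} \approx -1.5083 \cdot 10^{-12}$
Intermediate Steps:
$l = - \frac{663386}{3}$ ($l = 8 - \frac{663410}{3} = - \frac{663386}{3} \approx -2.2113 \cdot 10^{5}$)
$B = - \frac{3}{3245915}$ ($B = \frac{1}{-860843 - \frac{663386}{3}} = \frac{1}{- \frac{3245915}{3}} = - \frac{3}{3245915} \approx -9.2424 \cdot 10^{-7}$)
$\frac{B}{P} = - \frac{3}{3245915 \cdot 612759} = \left(- \frac{3}{3245915}\right) \frac{1}{612759} = - \frac{1}{662987876495}$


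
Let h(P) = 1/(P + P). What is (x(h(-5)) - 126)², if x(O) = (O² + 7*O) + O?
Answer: 160757041/10000 ≈ 16076.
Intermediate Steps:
h(P) = 1/(2*P)
x(O) = O² + 8*O
(x(h(-5)) - 126)² = (((½)/(-5))*(8 + (½)/(-5)) - 126)² = (((½)*(-⅕))*(8 + (½)*(-⅕)) - 126)² = (-(8 - ⅒)/10 - 126)² = (-⅒*79/10 - 126)² = (-79/100 - 126)² = (-12679/100)² = 160757041/10000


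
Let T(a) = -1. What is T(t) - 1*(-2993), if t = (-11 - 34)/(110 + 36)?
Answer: 2992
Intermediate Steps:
t = -45/146 ≈ -0.30822
T(t) - 1*(-2993) = -1 - 1*(-2993) = -1 + 2993 = 2992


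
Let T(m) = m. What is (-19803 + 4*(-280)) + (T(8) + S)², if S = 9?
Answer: -20634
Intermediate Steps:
(-19803 + 4*(-280)) + (T(8) + S)² = (-19803 + 4*(-280)) + (8 + 9)² = (-19803 - 1120) + 17² = -20923 + 289 = -20634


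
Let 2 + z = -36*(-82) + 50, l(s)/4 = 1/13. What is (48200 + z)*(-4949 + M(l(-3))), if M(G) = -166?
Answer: -261888000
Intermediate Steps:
l(s) = 4/13
z = 3000 (z = -2 + (-36*(-82) + 50) = -2 + (2952 + 50) = -2 + 3002 = 3000)
(48200 + z)*(-4949 + M(l(-3))) = (48200 + 3000)*(-4949 - 166) = 51200*(-5115) = -261888000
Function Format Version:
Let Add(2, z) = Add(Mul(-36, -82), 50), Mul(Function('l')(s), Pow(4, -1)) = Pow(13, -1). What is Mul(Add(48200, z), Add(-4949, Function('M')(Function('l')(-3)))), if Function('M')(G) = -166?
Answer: -261888000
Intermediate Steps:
Function('l')(s) = Rational(4, 13) (Function('l')(s) = Mul(4, Pow(13, -1)) = Mul(4, Rational(1, 13)) = Rational(4, 13))
z = 3000 (z = Add(-2, Add(Mul(-36, -82), 50)) = Add(-2, Add(2952, 50)) = Add(-2, 3002) = 3000)
Mul(Add(48200, z), Add(-4949, Function('M')(Function('l')(-3)))) = Mul(Add(48200, 3000), Add(-4949, -166)) = Mul(51200, -5115) = -261888000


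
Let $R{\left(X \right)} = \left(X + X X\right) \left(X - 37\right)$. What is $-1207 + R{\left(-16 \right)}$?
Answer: $-13927$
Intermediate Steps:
$R{\left(X \right)} = \left(-37 + X\right) \left(X + X^{2}\right)$ ($R{\left(X \right)} = \left(X + X^{2}\right) \left(-37 + X\right) = \left(-37 + X\right) \left(X + X^{2}\right)$)
$-1207 + R{\left(-16 \right)} = -1207 - 16 \left(-37 + \left(-16\right)^{2} - -576\right) = -1207 - 16 \left(-37 + 256 + 576\right) = -1207 - 12720 = -13927$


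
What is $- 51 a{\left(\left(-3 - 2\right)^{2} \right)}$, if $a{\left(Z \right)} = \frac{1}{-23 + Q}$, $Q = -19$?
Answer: $\frac{17}{14} \approx 1.2143$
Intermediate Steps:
$a{\left(Z \right)} = - \frac{1}{42}$ ($a{\left(Z \right)} = \frac{1}{-23 - 19} = \frac{1}{-42} = - \frac{1}{42}$)
$- 51 a{\left(\left(-3 - 2\right)^{2} \right)} = \left(-51\right) \left(- \frac{1}{42}\right) = \frac{17}{14}$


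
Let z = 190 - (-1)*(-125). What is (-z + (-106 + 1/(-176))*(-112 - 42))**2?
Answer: 16920546241/64 ≈ 2.6438e+8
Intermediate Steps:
z = 65 (z = 190 - 1*125 = 190 - 125 = 65)
(-z + (-106 + 1/(-176))*(-112 - 42))**2 = (-1*65 + (-106 + 1/(-176))*(-112 - 42))**2 = (-65 + (-106 - 1/176)*(-154))**2 = (-65 - 18657/176*(-154))**2 = (-65 + 130599/8)**2 = (130079/8)**2 = 16920546241/64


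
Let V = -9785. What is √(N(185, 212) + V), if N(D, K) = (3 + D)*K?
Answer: √30071 ≈ 173.41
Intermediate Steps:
N(D, K) = K*(3 + D)
√(N(185, 212) + V) = √(212*(3 + 185) - 9785) = √(212*188 - 9785) = √(39856 - 9785) = √30071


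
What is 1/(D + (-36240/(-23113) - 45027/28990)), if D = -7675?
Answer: -670045870/5142592163701 ≈ -0.00013029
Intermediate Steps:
1/(D + (-36240/(-23113) - 45027/28990)) = 1/(-7675 + (-36240/(-23113) - 45027/28990)) = 1/(-7675 + (-36240*(-1/23113) - 45027*1/28990)) = 1/(-7675 + (36240/23113 - 45027/28990)) = 1/(-7675 + 9888549/670045870) = 1/(-5142592163701/670045870) = -670045870/5142592163701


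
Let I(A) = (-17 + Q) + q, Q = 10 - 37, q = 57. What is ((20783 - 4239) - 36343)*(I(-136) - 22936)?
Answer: 453852477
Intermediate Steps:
Q = -27
I(A) = 13 (I(A) = (-17 - 27) + 57 = -44 + 57 = 13)
((20783 - 4239) - 36343)*(I(-136) - 22936) = ((20783 - 4239) - 36343)*(13 - 22936) = (16544 - 36343)*(-22923) = -19799*(-22923) = 453852477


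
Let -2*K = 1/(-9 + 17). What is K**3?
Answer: -1/4096 ≈ -0.00024414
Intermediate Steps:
K = -1/16 (K = -1/(2*(-9 + 17)) = -1/2/8 = -1/2*1/8 = -1/16 ≈ -0.062500)
K**3 = (-1/16)**3 = -1/4096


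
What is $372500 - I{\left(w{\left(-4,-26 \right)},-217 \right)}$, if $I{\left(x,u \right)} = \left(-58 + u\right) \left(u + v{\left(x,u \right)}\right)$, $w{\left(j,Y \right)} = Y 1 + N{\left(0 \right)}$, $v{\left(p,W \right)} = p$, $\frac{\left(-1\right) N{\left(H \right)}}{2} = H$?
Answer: $305675$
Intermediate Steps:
$N{\left(H \right)} = - 2 H$
$w{\left(j,Y \right)} = Y$ ($w{\left(j,Y \right)} = Y 1 - 0 = Y + 0 = Y$)
$I{\left(x,u \right)} = \left(-58 + u\right) \left(u + x\right)$
$372500 - I{\left(w{\left(-4,-26 \right)},-217 \right)} = 372500 - \left(\left(-217\right)^{2} - -12586 - -1508 - -5642\right) = 372500 - \left(47089 + 12586 + 1508 + 5642\right) = 372500 - 66825 = 305675$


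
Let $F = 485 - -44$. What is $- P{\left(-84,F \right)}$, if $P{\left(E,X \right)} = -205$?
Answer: $205$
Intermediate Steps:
$F = 529$ ($F = 485 + 44 = 529$)
$- P{\left(-84,F \right)} = \left(-1\right) \left(-205\right) = 205$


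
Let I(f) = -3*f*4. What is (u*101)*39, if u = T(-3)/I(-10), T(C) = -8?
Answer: -1313/5 ≈ -262.60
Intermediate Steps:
I(f) = -12*f
u = -1/15 (u = -8/((-12*(-10))) = -8/120 = -8*1/120 = -1/15 ≈ -0.066667)
(u*101)*39 = -1/15*101*39 = -101/15*39 = -1313/5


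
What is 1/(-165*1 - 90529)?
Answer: -1/90694 ≈ -1.1026e-5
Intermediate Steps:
1/(-165*1 - 90529) = 1/(-165 - 90529) = 1/(-90694) = -1/90694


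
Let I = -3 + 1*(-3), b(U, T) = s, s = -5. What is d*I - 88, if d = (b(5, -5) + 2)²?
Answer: -142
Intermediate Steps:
b(U, T) = -5
d = 9 (d = (-5 + 2)² = (-3)² = 9)
I = -6 (I = -3 - 3 = -6)
d*I - 88 = 9*(-6) - 88 = -54 - 88 = -142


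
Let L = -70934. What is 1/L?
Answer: -1/70934 ≈ -1.4098e-5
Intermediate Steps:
1/L = 1/(-70934) = -1/70934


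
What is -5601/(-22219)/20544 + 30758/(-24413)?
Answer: -4679959810625/3714577397056 ≈ -1.2599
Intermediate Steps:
-5601/(-22219)/20544 + 30758/(-24413) = -5601*(-1/22219)*(1/20544) + 30758*(-1/24413) = (5601/22219)*(1/20544) - 30758/24413 = 1867/152155712 - 30758/24413 = -4679959810625/3714577397056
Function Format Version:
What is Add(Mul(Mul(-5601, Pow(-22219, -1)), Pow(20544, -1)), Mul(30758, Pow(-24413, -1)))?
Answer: Rational(-4679959810625, 3714577397056) ≈ -1.2599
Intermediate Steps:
Add(Mul(Mul(-5601, Pow(-22219, -1)), Pow(20544, -1)), Mul(30758, Pow(-24413, -1))) = Add(Mul(Mul(-5601, Rational(-1, 22219)), Rational(1, 20544)), Mul(30758, Rational(-1, 24413))) = Add(Mul(Rational(5601, 22219), Rational(1, 20544)), Rational(-30758, 24413)) = Add(Rational(1867, 152155712), Rational(-30758, 24413)) = Rational(-4679959810625, 3714577397056)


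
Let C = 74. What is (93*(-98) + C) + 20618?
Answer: 11578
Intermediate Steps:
(93*(-98) + C) + 20618 = (93*(-98) + 74) + 20618 = (-9114 + 74) + 20618 = -9040 + 20618 = 11578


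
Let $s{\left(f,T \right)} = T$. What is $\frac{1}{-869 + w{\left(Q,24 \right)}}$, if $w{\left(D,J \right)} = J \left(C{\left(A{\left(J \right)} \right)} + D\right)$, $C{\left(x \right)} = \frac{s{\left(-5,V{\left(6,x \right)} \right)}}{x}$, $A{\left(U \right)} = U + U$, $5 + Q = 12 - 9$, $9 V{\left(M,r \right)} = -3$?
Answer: $- \frac{6}{5503} \approx -0.0010903$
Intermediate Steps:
$V{\left(M,r \right)} = - \frac{1}{3}$ ($V{\left(M,r \right)} = \frac{1}{9} \left(-3\right) = - \frac{1}{3}$)
$Q = -2$ ($Q = -5 + \left(12 - 9\right) = -5 + 3 = -2$)
$A{\left(U \right)} = 2 U$
$C{\left(x \right)} = - \frac{1}{3 x}$
$w{\left(D,J \right)} = J \left(D - \frac{1}{6 J}\right)$ ($w{\left(D,J \right)} = J \left(- \frac{1}{3 \cdot 2 J} + D\right) = J \left(- \frac{\frac{1}{2} \frac{1}{J}}{3} + D\right) = J \left(- \frac{1}{6 J} + D\right) = J \left(D - \frac{1}{6 J}\right)$)
$\frac{1}{-869 + w{\left(Q,24 \right)}} = \frac{1}{-869 - \frac{289}{6}} = \frac{1}{- \frac{5503}{6}} = - \frac{6}{5503}$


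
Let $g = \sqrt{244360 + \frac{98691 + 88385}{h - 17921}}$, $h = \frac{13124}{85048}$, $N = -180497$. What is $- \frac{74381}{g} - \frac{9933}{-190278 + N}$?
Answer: $\frac{9933}{370775} - \frac{74381 \sqrt{2217260950783401363663}}{23276312850412} \approx -150.45$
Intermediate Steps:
$h = \frac{3281}{21262}$ ($h = 13124 \cdot \frac{1}{85048} = \frac{3281}{21262} \approx 0.15431$)
$g = \frac{4 \sqrt{2217260950783401363663}}{381033021}$ ($g = \sqrt{244360 + \frac{98691 + 88385}{\frac{3281}{21262} - 17921}} = \sqrt{244360 + \frac{187076}{- \frac{381033021}{21262}}} = \sqrt{244360 + 187076 \left(- \frac{21262}{381033021}\right)} = \sqrt{244360 - \frac{3977609912}{381033021}} = \sqrt{\frac{93105251401648}{381033021}} = \frac{4 \sqrt{2217260950783401363663}}{381033021} \approx 494.32$)
$- \frac{74381}{g} - \frac{9933}{-190278 + N} = - \frac{74381}{\frac{4}{381033021} \sqrt{2217260950783401363663}} - \frac{9933}{-190278 - 180497} = - 74381 \frac{\sqrt{2217260950783401363663}}{23276312850412} - \frac{9933}{-370775} = - \frac{74381 \sqrt{2217260950783401363663}}{23276312850412} - - \frac{9933}{370775} = - \frac{74381 \sqrt{2217260950783401363663}}{23276312850412} + \frac{9933}{370775} = \frac{9933}{370775} - \frac{74381 \sqrt{2217260950783401363663}}{23276312850412}$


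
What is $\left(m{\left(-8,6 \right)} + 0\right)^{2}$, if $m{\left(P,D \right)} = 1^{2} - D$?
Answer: $25$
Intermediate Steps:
$m{\left(P,D \right)} = 1 - D$
$\left(m{\left(-8,6 \right)} + 0\right)^{2} = \left(\left(1 - 6\right) + 0\right)^{2} = \left(-5 + 0\right)^{2} = \left(-5\right)^{2} = 25$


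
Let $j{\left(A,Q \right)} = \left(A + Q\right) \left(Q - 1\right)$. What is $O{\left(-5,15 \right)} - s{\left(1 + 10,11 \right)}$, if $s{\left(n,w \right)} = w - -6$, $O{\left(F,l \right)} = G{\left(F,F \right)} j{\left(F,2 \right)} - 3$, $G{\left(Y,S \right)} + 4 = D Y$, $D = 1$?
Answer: $7$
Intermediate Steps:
$j{\left(A,Q \right)} = \left(-1 + Q\right) \left(A + Q\right)$ ($j{\left(A,Q \right)} = \left(A + Q\right) \left(-1 + Q\right) = \left(-1 + Q\right) \left(A + Q\right)$)
$G{\left(Y,S \right)} = -4 + Y$ ($G{\left(Y,S \right)} = -4 + 1 Y = -4 + Y$)
$O{\left(F,l \right)} = -3 + \left(-4 + F\right) \left(2 + F\right)$ ($O{\left(F,l \right)} = \left(-4 + F\right) \left(2^{2} - F - 2 + F 2\right) - 3 = \left(-4 + F\right) \left(4 - F - 2 + 2 F\right) - 3 = \left(-4 + F\right) \left(2 + F\right) - 3 = -3 + \left(-4 + F\right) \left(2 + F\right)$)
$s{\left(n,w \right)} = 6 + w$ ($s{\left(n,w \right)} = w + 6 = 6 + w$)
$O{\left(-5,15 \right)} - s{\left(1 + 10,11 \right)} = \left(-3 + \left(-4 - 5\right) \left(2 - 5\right)\right) - \left(6 + 11\right) = \left(-3 - -27\right) - 17 = \left(-3 + 27\right) - 17 = 24 - 17 = 7$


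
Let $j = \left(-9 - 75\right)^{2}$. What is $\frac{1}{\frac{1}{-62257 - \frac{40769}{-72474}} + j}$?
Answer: $\frac{4511973049}{31836481761270} \approx 0.00014172$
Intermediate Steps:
$j = 7056$ ($j = \left(-84\right)^{2} = 7056$)
$\frac{1}{\frac{1}{-62257 - \frac{40769}{-72474}} + j} = \frac{1}{\frac{1}{-62257 - \frac{40769}{-72474}} + 7056} = \frac{1}{\frac{1}{-62257 - - \frac{40769}{72474}} + 7056} = \frac{1}{\frac{1}{-62257 + \frac{40769}{72474}} + 7056} = \frac{1}{\frac{1}{- \frac{4511973049}{72474}} + 7056} = \frac{1}{- \frac{72474}{4511973049} + 7056} = \frac{1}{\frac{31836481761270}{4511973049}} = \frac{4511973049}{31836481761270}$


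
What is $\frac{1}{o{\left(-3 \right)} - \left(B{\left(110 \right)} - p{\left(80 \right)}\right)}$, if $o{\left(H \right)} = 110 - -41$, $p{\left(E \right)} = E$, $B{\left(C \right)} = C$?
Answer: $\frac{1}{121} \approx 0.0082645$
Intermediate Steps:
$o{\left(H \right)} = 151$ ($o{\left(H \right)} = 110 + 41 = 151$)
$\frac{1}{o{\left(-3 \right)} - \left(B{\left(110 \right)} - p{\left(80 \right)}\right)} = \frac{1}{151 - \left(110 - 80\right)} = \frac{1}{151 - 30} = \frac{1}{121}$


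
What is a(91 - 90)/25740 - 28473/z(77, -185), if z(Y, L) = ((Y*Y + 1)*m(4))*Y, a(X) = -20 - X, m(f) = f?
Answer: -1168561/71231160 ≈ -0.016405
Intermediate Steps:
z(Y, L) = Y*(4 + 4*Y²) (z(Y, L) = ((Y*Y + 1)*4)*Y = ((Y² + 1)*4)*Y = ((1 + Y²)*4)*Y = (4 + 4*Y²)*Y = Y*(4 + 4*Y²))
a(91 - 90)/25740 - 28473/z(77, -185) = (-20 - (91 - 90))/25740 - 28473*1/(308*(1 + 77²)) = (-20 - 1*1)*(1/25740) - 28473*1/(308*(1 + 5929)) = (-20 - 1)*(1/25740) - 28473/(4*77*5930) = -21*1/25740 - 28473/1826440 = -7/8580 - 28473*1/1826440 = -7/8580 - 28473/1826440 = -1168561/71231160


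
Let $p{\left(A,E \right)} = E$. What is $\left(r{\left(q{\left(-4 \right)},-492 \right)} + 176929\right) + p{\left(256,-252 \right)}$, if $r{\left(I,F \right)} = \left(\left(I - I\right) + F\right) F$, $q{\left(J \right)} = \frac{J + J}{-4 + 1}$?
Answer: $418741$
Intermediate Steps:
$q{\left(J \right)} = - \frac{2 J}{3}$ ($q{\left(J \right)} = \frac{2 J}{-3} = 2 J \left(- \frac{1}{3}\right) = - \frac{2 J}{3}$)
$r{\left(I,F \right)} = F^{2}$ ($r{\left(I,F \right)} = \left(0 + F\right) F = F F = F^{2}$)
$\left(r{\left(q{\left(-4 \right)},-492 \right)} + 176929\right) + p{\left(256,-252 \right)} = \left(\left(-492\right)^{2} + 176929\right) - 252 = \left(242064 + 176929\right) - 252 = 418993 - 252 = 418741$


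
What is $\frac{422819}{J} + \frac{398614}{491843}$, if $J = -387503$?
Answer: $- \frac{53496444575}{190590638029} \approx -0.28069$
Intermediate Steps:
$\frac{422819}{J} + \frac{398614}{491843} = \frac{422819}{-387503} + \frac{398614}{491843} = 422819 \left(- \frac{1}{387503}\right) + 398614 \cdot \frac{1}{491843} = - \frac{422819}{387503} + \frac{398614}{491843} = - \frac{53496444575}{190590638029}$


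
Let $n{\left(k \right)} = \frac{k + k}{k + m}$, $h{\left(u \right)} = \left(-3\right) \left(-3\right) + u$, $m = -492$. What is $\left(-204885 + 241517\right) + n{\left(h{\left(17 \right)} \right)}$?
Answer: $\frac{8535230}{233} \approx 36632.0$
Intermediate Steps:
$h{\left(u \right)} = 9 + u$
$n{\left(k \right)} = \frac{2 k}{-492 + k}$ ($n{\left(k \right)} = \frac{k + k}{k - 492} = \frac{2 k}{-492 + k}$)
$\left(-204885 + 241517\right) + n{\left(h{\left(17 \right)} \right)} = \left(-204885 + 241517\right) + \frac{2 \left(9 + 17\right)}{-492 + \left(9 + 17\right)} = 36632 + 2 \cdot 26 \frac{1}{-492 + 26} = 36632 + 2 \cdot 26 \frac{1}{-466} = 36632 + 2 \cdot 26 \left(- \frac{1}{466}\right) = 36632 - \frac{26}{233} = \frac{8535230}{233}$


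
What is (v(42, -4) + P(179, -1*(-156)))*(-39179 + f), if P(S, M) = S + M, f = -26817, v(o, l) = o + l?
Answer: -24616508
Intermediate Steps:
v(o, l) = l + o
P(S, M) = M + S
(v(42, -4) + P(179, -1*(-156)))*(-39179 + f) = ((-4 + 42) + (-1*(-156) + 179))*(-39179 - 26817) = (38 + (156 + 179))*(-65996) = (38 + 335)*(-65996) = 373*(-65996) = -24616508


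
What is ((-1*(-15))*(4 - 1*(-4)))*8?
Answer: 960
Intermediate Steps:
((-1*(-15))*(4 - 1*(-4)))*8 = (15*(4 + 4))*8 = (15*8)*8 = 120*8 = 960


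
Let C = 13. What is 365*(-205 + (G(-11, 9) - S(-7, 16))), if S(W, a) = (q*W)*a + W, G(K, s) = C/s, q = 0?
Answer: -645685/9 ≈ -71743.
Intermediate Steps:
G(K, s) = 13/s
S(W, a) = W (S(W, a) = (0*W)*a + W = 0*a + W = 0 + W = W)
365*(-205 + (G(-11, 9) - S(-7, 16))) = 365*(-205 + (13/9 - 1*(-7))) = 365*(-205 + (13*(⅑) + 7)) = 365*(-205 + (13/9 + 7)) = 365*(-205 + 76/9) = 365*(-1769/9) = -645685/9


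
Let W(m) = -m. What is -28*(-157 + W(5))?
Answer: 4536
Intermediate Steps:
-28*(-157 + W(5)) = -28*(-157 - 1*5) = -28*(-157 - 5) = -28*(-162) = 4536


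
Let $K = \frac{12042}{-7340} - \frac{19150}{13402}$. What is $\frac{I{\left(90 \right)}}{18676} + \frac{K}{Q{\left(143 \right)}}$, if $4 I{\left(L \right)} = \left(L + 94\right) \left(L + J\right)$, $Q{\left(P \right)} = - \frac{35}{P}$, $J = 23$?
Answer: $\frac{159995949006}{12480780025} \approx 12.819$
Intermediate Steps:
$K = - \frac{75486971}{24592670}$ ($K = 12042 \left(- \frac{1}{7340}\right) - \frac{9575}{6701} = - \frac{6021}{3670} - \frac{9575}{6701} = - \frac{75486971}{24592670} \approx -3.0695$)
$I{\left(L \right)} = \frac{\left(23 + L\right) \left(94 + L\right)}{4}$ ($I{\left(L \right)} = \frac{\left(L + 94\right) \left(L + 23\right)}{4} = \frac{\left(94 + L\right) \left(23 + L\right)}{4} = \frac{\left(23 + L\right) \left(94 + L\right)}{4}$)
$\frac{I{\left(90 \right)}}{18676} + \frac{K}{Q{\left(143 \right)}} = \frac{\frac{1081}{2} + \frac{90^{2}}{4} + \frac{117}{4} \cdot 90}{18676} - \frac{75486971}{24592670 \left(- \frac{35}{143}\right)} = \left(\frac{1081}{2} + \frac{1}{4} \cdot 8100 + \frac{5265}{2}\right) \frac{1}{18676} - \frac{75486971}{24592670 \left(\left(-35\right) \frac{1}{143}\right)} = \left(\frac{1081}{2} + 2025 + \frac{5265}{2}\right) \frac{1}{18676} - \frac{75486971}{24592670 \left(- \frac{35}{143}\right)} = 5198 \cdot \frac{1}{18676} - - \frac{1542090979}{122963350} = \frac{113}{406} + \frac{1542090979}{122963350} = \frac{159995949006}{12480780025}$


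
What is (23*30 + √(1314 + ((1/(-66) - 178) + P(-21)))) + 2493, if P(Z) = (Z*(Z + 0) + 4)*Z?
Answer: 3183 + I*√35758470/66 ≈ 3183.0 + 90.604*I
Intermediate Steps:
P(Z) = Z*(4 + Z²) (P(Z) = (Z*Z + 4)*Z = (Z² + 4)*Z = (4 + Z²)*Z = Z*(4 + Z²))
(23*30 + √(1314 + ((1/(-66) - 178) + P(-21)))) + 2493 = (23*30 + √(1314 + ((1/(-66) - 178) - 21*(4 + (-21)²)))) + 2493 = (690 + √(1314 + ((-1/66 - 178) - 21*(4 + 441)))) + 2493 = (690 + √(1314 + (-11749/66 - 21*445))) + 2493 = (690 + √(1314 + (-11749/66 - 9345))) + 2493 = (690 + √(1314 - 628519/66)) + 2493 = (690 + √(-541795/66)) + 2493 = (690 + I*√35758470/66) + 2493 = 3183 + I*√35758470/66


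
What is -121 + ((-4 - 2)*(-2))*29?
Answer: 227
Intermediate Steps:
-121 + ((-4 - 2)*(-2))*29 = -121 - 6*(-2)*29 = -121 + 12*29 = -121 + 348 = 227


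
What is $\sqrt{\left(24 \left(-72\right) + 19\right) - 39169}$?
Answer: $3 i \sqrt{4542} \approx 202.18 i$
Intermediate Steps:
$\sqrt{\left(24 \left(-72\right) + 19\right) - 39169} = \sqrt{\left(-1728 + 19\right) - 39169} = \sqrt{-1709 - 39169} = \sqrt{-40878} = 3 i \sqrt{4542}$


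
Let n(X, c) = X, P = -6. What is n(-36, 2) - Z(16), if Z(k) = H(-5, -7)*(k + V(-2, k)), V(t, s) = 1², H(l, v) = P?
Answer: 66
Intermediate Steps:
H(l, v) = -6
V(t, s) = 1
Z(k) = -6 - 6*k (Z(k) = -6*(k + 1) = -6*(1 + k) = -6 - 6*k)
n(-36, 2) - Z(16) = -36 - (-6 - 6*16) = -36 - (-6 - 96) = -36 - 1*(-102) = -36 + 102 = 66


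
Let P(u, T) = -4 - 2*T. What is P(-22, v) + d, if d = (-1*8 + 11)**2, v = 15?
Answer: -25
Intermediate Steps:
d = 9 (d = (-8 + 11)**2 = 3**2 = 9)
P(-22, v) + d = (-4 - 2*15) + 9 = (-4 - 30) + 9 = -34 + 9 = -25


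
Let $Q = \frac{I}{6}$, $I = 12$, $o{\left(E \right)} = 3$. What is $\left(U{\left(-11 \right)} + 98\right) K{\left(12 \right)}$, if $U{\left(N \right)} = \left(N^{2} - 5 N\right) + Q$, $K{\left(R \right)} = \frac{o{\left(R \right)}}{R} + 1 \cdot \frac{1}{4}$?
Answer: $138$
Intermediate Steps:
$Q = 2$ ($Q = \frac{12}{6} = 12 \cdot \frac{1}{6} = 2$)
$K{\left(R \right)} = \frac{1}{4} + \frac{3}{R}$ ($K{\left(R \right)} = \frac{3}{R} + 1 \cdot \frac{1}{4} = \frac{3}{R} + \frac{1}{4} = \frac{1}{4} + \frac{3}{R}$)
$U{\left(N \right)} = 2 + N^{2} - 5 N$ ($U{\left(N \right)} = \left(N^{2} - 5 N\right) + 2 = 2 + N^{2} - 5 N$)
$\left(U{\left(-11 \right)} + 98\right) K{\left(12 \right)} = \left(\left(2 + \left(-11\right)^{2} - -55\right) + 98\right) \frac{12 + 12}{4 \cdot 12} = \left(\left(2 + 121 + 55\right) + 98\right) \frac{1}{4} \cdot \frac{1}{12} \cdot 24 = \left(178 + 98\right) \frac{1}{2} = 276 \cdot \frac{1}{2} = 138$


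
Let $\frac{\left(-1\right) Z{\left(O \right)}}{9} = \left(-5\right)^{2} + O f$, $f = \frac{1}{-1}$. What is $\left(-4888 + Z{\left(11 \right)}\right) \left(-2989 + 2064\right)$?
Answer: $4637950$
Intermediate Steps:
$f = -1$
$Z{\left(O \right)} = -225 + 9 O$ ($Z{\left(O \right)} = - 9 \left(\left(-5\right)^{2} + O \left(-1\right)\right) = - 9 \left(25 - O\right) = -225 + 9 O$)
$\left(-4888 + Z{\left(11 \right)}\right) \left(-2989 + 2064\right) = \left(-4888 + \left(-225 + 9 \cdot 11\right)\right) \left(-2989 + 2064\right) = \left(-4888 + \left(-225 + 99\right)\right) \left(-925\right) = \left(-4888 - 126\right) \left(-925\right) = \left(-5014\right) \left(-925\right) = 4637950$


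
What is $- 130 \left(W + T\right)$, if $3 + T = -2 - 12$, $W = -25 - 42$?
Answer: $10920$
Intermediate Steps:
$W = -67$ ($W = -25 - 42 = -67$)
$T = -17$ ($T = -3 - 14 = -17$)
$- 130 \left(W + T\right) = - 130 \left(-67 - 17\right) = \left(-130\right) \left(-84\right) = 10920$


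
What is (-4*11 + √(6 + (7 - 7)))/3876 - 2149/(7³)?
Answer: -298022/47481 + √6/3876 ≈ -6.2760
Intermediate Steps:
(-4*11 + √(6 + (7 - 7)))/3876 - 2149/(7³) = (-44 + √(6 + 0))*(1/3876) - 2149/343 = (-44 + √6)*(1/3876) - 2149*1/343 = (-11/969 + √6/3876) - 307/49 = -298022/47481 + √6/3876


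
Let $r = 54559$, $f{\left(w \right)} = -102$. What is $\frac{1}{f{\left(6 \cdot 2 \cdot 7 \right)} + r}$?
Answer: $\frac{1}{54457} \approx 1.8363 \cdot 10^{-5}$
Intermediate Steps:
$\frac{1}{f{\left(6 \cdot 2 \cdot 7 \right)} + r} = \frac{1}{-102 + 54559} = \frac{1}{54457}$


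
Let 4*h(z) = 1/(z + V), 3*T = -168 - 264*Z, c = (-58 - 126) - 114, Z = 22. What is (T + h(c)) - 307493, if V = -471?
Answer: -951975861/3076 ≈ -3.0949e+5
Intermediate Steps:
c = -298 (c = -184 - 114 = -298)
T = -1992 (T = (-168 - 264*22)/3 = (-168 - 5808)/3 = (⅓)*(-5976) = -1992)
h(z) = 1/(4*(-471 + z)) (h(z) = 1/(4*(z - 471)) = 1/(4*(-471 + z)))
(T + h(c)) - 307493 = (-1992 + 1/(4*(-471 - 298))) - 307493 = (-1992 + (¼)/(-769)) - 307493 = (-1992 + (¼)*(-1/769)) - 307493 = (-1992 - 1/3076) - 307493 = -6127393/3076 - 307493 = -951975861/3076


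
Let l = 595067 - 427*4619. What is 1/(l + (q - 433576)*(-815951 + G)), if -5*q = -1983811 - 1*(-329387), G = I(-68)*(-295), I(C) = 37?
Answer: 5/424552422666 ≈ 1.1777e-11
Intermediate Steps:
G = -10915 (G = 37*(-295) = -10915)
l = -1377246 (l = 595067 - 1*1972313 = 595067 - 1972313 = -1377246)
q = 1654424/5 (q = -(-1983811 - 1*(-329387))/5 = -(-1983811 + 329387)/5 = -⅕*(-1654424) = 1654424/5 ≈ 3.3089e+5)
1/(l + (q - 433576)*(-815951 + G)) = 1/(-1377246 + (1654424/5 - 433576)*(-815951 - 10915)) = 1/(-1377246 - 513456/5*(-826866)) = 1/(-1377246 + 424559308896/5) = 1/(424552422666/5) = 5/424552422666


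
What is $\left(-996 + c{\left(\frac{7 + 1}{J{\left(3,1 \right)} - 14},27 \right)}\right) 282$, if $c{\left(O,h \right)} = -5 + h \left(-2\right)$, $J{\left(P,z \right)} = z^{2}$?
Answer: $-297510$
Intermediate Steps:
$c{\left(O,h \right)} = -5 - 2 h$
$\left(-996 + c{\left(\frac{7 + 1}{J{\left(3,1 \right)} - 14},27 \right)}\right) 282 = \left(-996 - 59\right) 282 = \left(-1055\right) 282 = -297510$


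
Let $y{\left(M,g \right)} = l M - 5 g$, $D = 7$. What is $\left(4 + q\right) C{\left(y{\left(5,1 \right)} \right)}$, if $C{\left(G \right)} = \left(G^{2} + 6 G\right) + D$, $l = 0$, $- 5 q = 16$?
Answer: $\frac{8}{5} \approx 1.6$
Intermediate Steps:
$q = - \frac{16}{5}$ ($q = \left(- \frac{1}{5}\right) 16 = - \frac{16}{5} \approx -3.2$)
$y{\left(M,g \right)} = - 5 g$ ($y{\left(M,g \right)} = 0 M - 5 g = 0 - 5 g = - 5 g$)
$C{\left(G \right)} = 7 + G^{2} + 6 G$ ($C{\left(G \right)} = \left(G^{2} + 6 G\right) + 7 = 7 + G^{2} + 6 G$)
$\left(4 + q\right) C{\left(y{\left(5,1 \right)} \right)} = \left(4 - \frac{16}{5}\right) \left(7 + \left(\left(-5\right) 1\right)^{2} + 6 \left(\left(-5\right) 1\right)\right) = \frac{4 \left(7 + \left(-5\right)^{2} + 6 \left(-5\right)\right)}{5} = \frac{4 \left(7 + 25 - 30\right)}{5} = \frac{4}{5} \cdot 2 = \frac{8}{5}$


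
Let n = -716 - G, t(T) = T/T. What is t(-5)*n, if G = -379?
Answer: -337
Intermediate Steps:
t(T) = 1
n = -337 (n = -716 - 1*(-379) = -716 + 379 = -337)
t(-5)*n = 1*(-337) = -337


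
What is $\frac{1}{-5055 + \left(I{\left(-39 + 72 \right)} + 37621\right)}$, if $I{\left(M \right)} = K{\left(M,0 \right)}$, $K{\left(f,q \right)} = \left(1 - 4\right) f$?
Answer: $\frac{1}{32467} \approx 3.0801 \cdot 10^{-5}$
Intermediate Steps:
$K{\left(f,q \right)} = - 3 f$
$I{\left(M \right)} = - 3 M$
$\frac{1}{-5055 + \left(I{\left(-39 + 72 \right)} + 37621\right)} = \frac{1}{-5055 + \left(- 3 \left(-39 + 72\right) + 37621\right)} = \frac{1}{-5055 + \left(\left(-3\right) 33 + 37621\right)} = \frac{1}{-5055 + \left(-99 + 37621\right)} = \frac{1}{-5055 + 37522} = \frac{1}{32467}$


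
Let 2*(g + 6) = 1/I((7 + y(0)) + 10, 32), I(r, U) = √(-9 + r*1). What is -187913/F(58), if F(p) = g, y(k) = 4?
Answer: 4919904/157 + 68332*√3/157 ≈ 32091.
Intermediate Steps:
I(r, U) = √(-9 + r)
g = -6 + √3/12 (g = -6 + 1/(2*(√(-9 + ((7 + 4) + 10)))) = -6 + 1/(2*(√(-9 + (11 + 10)))) = -6 + 1/(2*(√(-9 + 21))) = -6 + 1/(2*(√12)) = -6 + 1/(2*((2*√3))) = -6 + (√3/6)/2 = -6 + √3/12 ≈ -5.8557)
F(p) = -6 + √3/12
-187913/F(58) = -187913/(-6 + √3/12)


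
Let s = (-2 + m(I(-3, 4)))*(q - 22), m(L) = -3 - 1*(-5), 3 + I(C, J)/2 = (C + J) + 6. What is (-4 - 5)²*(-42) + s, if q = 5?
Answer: -3402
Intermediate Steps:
I(C, J) = 6 + 2*C + 2*J (I(C, J) = -6 + 2*((C + J) + 6) = -6 + 2*(6 + C + J) = -6 + (12 + 2*C + 2*J) = 6 + 2*C + 2*J)
m(L) = 2 (m(L) = -3 + 5 = 2)
s = 0 (s = (-2 + 2)*(5 - 22) = 0*(-17) = 0)
(-4 - 5)²*(-42) + s = (-4 - 5)²*(-42) + 0 = (-9)²*(-42) + 0 = 81*(-42) + 0 = -3402 + 0 = -3402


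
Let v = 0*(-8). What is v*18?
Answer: 0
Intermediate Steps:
v = 0
v*18 = 0*18 = 0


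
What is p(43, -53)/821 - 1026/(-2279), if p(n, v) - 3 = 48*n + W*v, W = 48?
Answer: -244737/1871059 ≈ -0.13080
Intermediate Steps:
p(n, v) = 3 + 48*n + 48*v (p(n, v) = 3 + (48*n + 48*v) = 3 + 48*n + 48*v)
p(43, -53)/821 - 1026/(-2279) = (3 + 48*43 + 48*(-53))/821 - 1026/(-2279) = (3 + 2064 - 2544)*(1/821) - 1026*(-1/2279) = -477*1/821 + 1026/2279 = -477/821 + 1026/2279 = -244737/1871059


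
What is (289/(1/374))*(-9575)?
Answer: -1034923450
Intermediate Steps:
(289/(1/374))*(-9575) = (289*374)*(-9575) = 108086*(-9575) = -1034923450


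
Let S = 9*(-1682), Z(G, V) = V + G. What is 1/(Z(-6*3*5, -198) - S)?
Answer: 1/14850 ≈ 6.7340e-5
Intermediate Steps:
Z(G, V) = G + V
S = -15138
1/(Z(-6*3*5, -198) - S) = 1/((-6*3*5 - 198) - 1*(-15138)) = 1/((-18*5 - 198) + 15138) = 1/((-90 - 198) + 15138) = 1/(-288 + 15138) = 1/14850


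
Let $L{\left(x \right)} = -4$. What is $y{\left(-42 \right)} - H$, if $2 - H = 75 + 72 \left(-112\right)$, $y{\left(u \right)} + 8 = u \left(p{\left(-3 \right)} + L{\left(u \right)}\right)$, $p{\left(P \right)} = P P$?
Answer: $-8209$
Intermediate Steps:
$p{\left(P \right)} = P^{2}$
$y{\left(u \right)} = -8 + 5 u$ ($y{\left(u \right)} = -8 + u \left(\left(-3\right)^{2} - 4\right) = -8 + u \left(9 - 4\right) = -8 + u 5 = -8 + 5 u$)
$H = 7991$ ($H = 2 - \left(75 + 72 \left(-112\right)\right) = 2 - \left(75 - 8064\right) = 2 - -7989 = 2 + 7989 = 7991$)
$y{\left(-42 \right)} - H = \left(-8 + 5 \left(-42\right)\right) - 7991 = \left(-8 - 210\right) - 7991 = -218 - 7991 = -8209$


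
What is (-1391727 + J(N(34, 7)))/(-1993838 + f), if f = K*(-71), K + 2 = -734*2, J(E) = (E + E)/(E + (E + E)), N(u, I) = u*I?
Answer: 4175179/5668404 ≈ 0.73657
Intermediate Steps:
N(u, I) = I*u
J(E) = 2/3 (J(E) = (2*E)/(E + 2*E) = (2*E)/((3*E)) = (2*E)*(1/(3*E)) = 2/3)
K = -1470 (K = -2 - 734*2 = -2 - 1468 = -1470)
f = 104370 (f = -1470*(-71) = 104370)
(-1391727 + J(N(34, 7)))/(-1993838 + f) = (-1391727 + 2/3)/(-1993838 + 104370) = -4175179/3/(-1889468) = -4175179/3*(-1/1889468) = 4175179/5668404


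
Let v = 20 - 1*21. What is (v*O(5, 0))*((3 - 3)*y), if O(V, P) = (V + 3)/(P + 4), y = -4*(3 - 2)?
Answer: 0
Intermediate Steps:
y = -4 (y = -4*1 = -4)
O(V, P) = (3 + V)/(4 + P)
v = -1 (v = 20 - 21 = -1)
(v*O(5, 0))*((3 - 3)*y) = (-(3 + 5)/(4 + 0))*((3 - 3)*(-4)) = (-8/4)*(0*(-4)) = -8/4*0 = -1*2*0 = -2*0 = 0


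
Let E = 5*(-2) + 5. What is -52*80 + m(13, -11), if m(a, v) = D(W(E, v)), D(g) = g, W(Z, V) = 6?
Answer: -4154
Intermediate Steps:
E = -5 (E = -10 + 5 = -5)
m(a, v) = 6
-52*80 + m(13, -11) = -52*80 + 6 = -4160 + 6 = -4154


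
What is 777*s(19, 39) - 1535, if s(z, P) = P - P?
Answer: -1535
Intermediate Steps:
s(z, P) = 0
777*s(19, 39) - 1535 = 777*0 - 1535 = 0 - 1535 = -1535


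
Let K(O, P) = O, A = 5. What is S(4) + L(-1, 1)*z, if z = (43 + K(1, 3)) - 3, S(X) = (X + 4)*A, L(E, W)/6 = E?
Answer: -206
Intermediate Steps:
L(E, W) = 6*E
S(X) = 20 + 5*X (S(X) = (X + 4)*5 = (4 + X)*5 = 20 + 5*X)
z = 41 (z = (43 + 1) - 3 = 44 - 3 = 41)
S(4) + L(-1, 1)*z = (20 + 5*4) + (6*(-1))*41 = (20 + 20) - 6*41 = 40 - 246 = -206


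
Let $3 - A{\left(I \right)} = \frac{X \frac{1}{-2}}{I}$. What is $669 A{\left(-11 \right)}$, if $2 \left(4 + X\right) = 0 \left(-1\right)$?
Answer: $\frac{23415}{11} \approx 2128.6$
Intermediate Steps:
$X = -4$ ($X = -4 + \frac{0 \left(-1\right)}{2} = -4 + \frac{1}{2} \cdot 0 = -4 + 0 = -4$)
$A{\left(I \right)} = 3 - \frac{2}{I}$ ($A{\left(I \right)} = 3 - \frac{\left(-4\right) \frac{1}{-2}}{I} = 3 - \frac{\left(-4\right) \left(- \frac{1}{2}\right)}{I} = 3 - \frac{2}{I}$)
$669 A{\left(-11 \right)} = 669 \left(3 - \frac{2}{-11}\right) = 669 \left(3 - - \frac{2}{11}\right) = 669 \left(3 + \frac{2}{11}\right) = 669 \cdot \frac{35}{11} = \frac{23415}{11}$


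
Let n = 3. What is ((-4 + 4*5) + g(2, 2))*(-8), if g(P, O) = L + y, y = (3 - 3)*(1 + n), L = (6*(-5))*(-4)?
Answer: -1088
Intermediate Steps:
L = 120 (L = -30*(-4) = 120)
y = 0 (y = (3 - 3)*(1 + 3) = 0*4 = 0)
g(P, O) = 120 (g(P, O) = 120 + 0 = 120)
((-4 + 4*5) + g(2, 2))*(-8) = ((-4 + 4*5) + 120)*(-8) = ((-4 + 20) + 120)*(-8) = (16 + 120)*(-8) = 136*(-8) = -1088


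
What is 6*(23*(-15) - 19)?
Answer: -2184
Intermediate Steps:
6*(23*(-15) - 19) = 6*(-345 - 19) = 6*(-364) = -2184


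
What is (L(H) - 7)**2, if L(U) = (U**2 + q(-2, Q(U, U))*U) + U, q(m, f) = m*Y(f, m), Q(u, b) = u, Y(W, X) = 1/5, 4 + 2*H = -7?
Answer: 159201/400 ≈ 398.00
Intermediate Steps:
H = -11/2 (H = -2 + (1/2)*(-7) = -2 - 7/2 = -11/2 ≈ -5.5000)
Y(W, X) = 1/5
q(m, f) = m/5 (q(m, f) = m*(1/5) = m/5)
L(U) = U**2 + 3*U/5 (L(U) = (U**2 + ((1/5)*(-2))*U) + U = (U**2 - 2*U/5) + U = U**2 + 3*U/5)
(L(H) - 7)**2 = ((1/5)*(-11/2)*(3 + 5*(-11/2)) - 7)**2 = ((1/5)*(-11/2)*(3 - 55/2) - 7)**2 = ((1/5)*(-11/2)*(-49/2) - 7)**2 = (539/20 - 7)**2 = (399/20)**2 = 159201/400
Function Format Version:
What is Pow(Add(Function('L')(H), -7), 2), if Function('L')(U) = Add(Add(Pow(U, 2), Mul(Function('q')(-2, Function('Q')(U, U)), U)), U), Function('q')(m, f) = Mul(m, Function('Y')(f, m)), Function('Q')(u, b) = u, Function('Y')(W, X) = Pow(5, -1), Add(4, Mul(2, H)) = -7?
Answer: Rational(159201, 400) ≈ 398.00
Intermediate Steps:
H = Rational(-11, 2) (H = Add(-2, Mul(Rational(1, 2), -7)) = Add(-2, Rational(-7, 2)) = Rational(-11, 2) ≈ -5.5000)
Function('Y')(W, X) = Rational(1, 5)
Function('q')(m, f) = Mul(Rational(1, 5), m) (Function('q')(m, f) = Mul(m, Rational(1, 5)) = Mul(Rational(1, 5), m))
Function('L')(U) = Add(Pow(U, 2), Mul(Rational(3, 5), U)) (Function('L')(U) = Add(Add(Pow(U, 2), Mul(Mul(Rational(1, 5), -2), U)), U) = Add(Add(Pow(U, 2), Mul(Rational(-2, 5), U)), U) = Add(Pow(U, 2), Mul(Rational(3, 5), U)))
Pow(Add(Function('L')(H), -7), 2) = Pow(Add(Mul(Rational(1, 5), Rational(-11, 2), Add(3, Mul(5, Rational(-11, 2)))), -7), 2) = Pow(Add(Mul(Rational(1, 5), Rational(-11, 2), Add(3, Rational(-55, 2))), -7), 2) = Pow(Add(Mul(Rational(1, 5), Rational(-11, 2), Rational(-49, 2)), -7), 2) = Pow(Add(Rational(539, 20), -7), 2) = Pow(Rational(399, 20), 2) = Rational(159201, 400)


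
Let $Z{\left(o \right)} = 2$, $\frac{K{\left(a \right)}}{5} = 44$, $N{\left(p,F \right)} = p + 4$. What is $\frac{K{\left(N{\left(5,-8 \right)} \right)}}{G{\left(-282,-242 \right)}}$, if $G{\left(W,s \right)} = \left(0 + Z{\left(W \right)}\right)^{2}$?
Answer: $55$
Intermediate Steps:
$N{\left(p,F \right)} = 4 + p$
$K{\left(a \right)} = 220$ ($K{\left(a \right)} = 5 \cdot 44 = 220$)
$G{\left(W,s \right)} = 4$ ($G{\left(W,s \right)} = \left(0 + 2\right)^{2} = 2^{2} = 4$)
$\frac{K{\left(N{\left(5,-8 \right)} \right)}}{G{\left(-282,-242 \right)}} = \frac{220}{4} = 220 \cdot \frac{1}{4} = 55$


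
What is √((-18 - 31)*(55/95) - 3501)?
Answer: I*√1274102/19 ≈ 59.409*I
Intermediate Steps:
√((-18 - 31)*(55/95) - 3501) = √(-2695/95 - 3501) = √(-49*11/19 - 3501) = √(-539/19 - 3501) = √(-67058/19) = I*√1274102/19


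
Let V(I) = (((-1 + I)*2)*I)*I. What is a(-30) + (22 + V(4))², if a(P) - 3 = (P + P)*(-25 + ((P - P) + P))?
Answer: 17227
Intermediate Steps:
V(I) = I²*(-2 + 2*I) (V(I) = ((-2 + 2*I)*I)*I = (I*(-2 + 2*I))*I = I²*(-2 + 2*I))
a(P) = 3 + 2*P*(-25 + P) (a(P) = 3 + (P + P)*(-25 + ((P - P) + P)) = 3 + (2*P)*(-25 + (0 + P)) = 3 + (2*P)*(-25 + P) = 3 + 2*P*(-25 + P))
a(-30) + (22 + V(4))² = (3 - 50*(-30) + 2*(-30)²) + (22 + 2*4²*(-1 + 4))² = (3 + 1500 + 2*900) + (22 + 2*16*3)² = (3 + 1500 + 1800) + (22 + 96)² = 3303 + 118² = 3303 + 13924 = 17227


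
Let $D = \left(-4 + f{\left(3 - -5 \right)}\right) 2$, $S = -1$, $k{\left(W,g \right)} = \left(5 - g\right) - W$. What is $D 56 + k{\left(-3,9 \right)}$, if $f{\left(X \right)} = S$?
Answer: $-561$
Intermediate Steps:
$k{\left(W,g \right)} = 5 - W - g$
$f{\left(X \right)} = -1$
$D = -10$ ($D = \left(-4 - 1\right) 2 = \left(-5\right) 2 = -10$)
$D 56 + k{\left(-3,9 \right)} = \left(-10\right) 56 - 1 = -560 + \left(5 + 3 - 9\right) = -560 - 1 = -561$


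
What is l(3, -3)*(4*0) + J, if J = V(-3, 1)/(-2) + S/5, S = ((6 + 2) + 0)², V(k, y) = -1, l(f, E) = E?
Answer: 133/10 ≈ 13.300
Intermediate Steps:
S = 64 (S = (8 + 0)² = 8² = 64)
J = 133/10 (J = -1/(-2) + 64/5 = -1*(-½) + 64*(⅕) = ½ + 64/5 = 133/10 ≈ 13.300)
l(3, -3)*(4*0) + J = -12*0 + 133/10 = -3*0 + 133/10 = 0 + 133/10 = 133/10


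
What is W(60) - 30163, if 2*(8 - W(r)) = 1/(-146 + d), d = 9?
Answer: -8262469/274 ≈ -30155.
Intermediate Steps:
W(r) = 2193/274 (W(r) = 8 - 1/(2*(-146 + 9)) = 8 - ½/(-137) = 8 - ½*(-1/137) = 8 + 1/274 = 2193/274)
W(60) - 30163 = 2193/274 - 30163 = -8262469/274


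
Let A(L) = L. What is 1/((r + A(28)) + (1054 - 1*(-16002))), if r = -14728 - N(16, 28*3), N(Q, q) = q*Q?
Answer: 1/1012 ≈ 0.00098814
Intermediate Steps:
N(Q, q) = Q*q
r = -16072 (r = -14728 - 16*28*3 = -14728 - 16*84 = -14728 - 1*1344 = -14728 - 1344 = -16072)
1/((r + A(28)) + (1054 - 1*(-16002))) = 1/((-16072 + 28) + (1054 - 1*(-16002))) = 1/(-16044 + (1054 + 16002)) = 1/(-16044 + 17056) = 1/1012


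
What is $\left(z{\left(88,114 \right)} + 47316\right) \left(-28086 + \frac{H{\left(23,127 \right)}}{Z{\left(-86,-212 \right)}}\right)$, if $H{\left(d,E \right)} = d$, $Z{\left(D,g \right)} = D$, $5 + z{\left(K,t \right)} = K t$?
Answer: $- \frac{138507371717}{86} \approx -1.6106 \cdot 10^{9}$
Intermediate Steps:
$z{\left(K,t \right)} = -5 + K t$
$\left(z{\left(88,114 \right)} + 47316\right) \left(-28086 + \frac{H{\left(23,127 \right)}}{Z{\left(-86,-212 \right)}}\right) = \left(\left(-5 + 88 \cdot 114\right) + 47316\right) \left(-28086 + \frac{23}{-86}\right) = \left(\left(-5 + 10032\right) + 47316\right) \left(-28086 + 23 \left(- \frac{1}{86}\right)\right) = \left(10027 + 47316\right) \left(-28086 - \frac{23}{86}\right) = 57343 \left(- \frac{2415419}{86}\right) = - \frac{138507371717}{86}$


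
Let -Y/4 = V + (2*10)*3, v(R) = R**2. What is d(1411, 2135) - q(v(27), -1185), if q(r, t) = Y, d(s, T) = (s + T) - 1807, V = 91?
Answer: 2343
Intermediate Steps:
d(s, T) = -1807 + T + s (d(s, T) = (T + s) - 1807 = -1807 + T + s)
Y = -604 (Y = -4*(91 + (2*10)*3) = -4*(91 + 20*3) = -4*(91 + 60) = -4*151 = -604)
q(r, t) = -604
d(1411, 2135) - q(v(27), -1185) = (-1807 + 2135 + 1411) - 1*(-604) = 1739 + 604 = 2343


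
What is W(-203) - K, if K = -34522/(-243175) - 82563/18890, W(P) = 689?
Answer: 636879765739/918715150 ≈ 693.23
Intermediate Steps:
K = -3885027389/918715150 (K = -34522*(-1/243175) - 82563*1/18890 = 34522/243175 - 82563/18890 = -3885027389/918715150 ≈ -4.2288)
W(-203) - K = 689 - 1*(-3885027389/918715150) = 689 + 3885027389/918715150 = 636879765739/918715150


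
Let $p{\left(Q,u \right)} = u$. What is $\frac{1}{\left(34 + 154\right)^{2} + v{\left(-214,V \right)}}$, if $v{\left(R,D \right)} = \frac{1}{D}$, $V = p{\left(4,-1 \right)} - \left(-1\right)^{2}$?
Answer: $\frac{2}{70687} \approx 2.8294 \cdot 10^{-5}$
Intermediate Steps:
$V = -2$ ($V = -1 - \left(-1\right)^{2} = -1 - 1 = -2$)
$\frac{1}{\left(34 + 154\right)^{2} + v{\left(-214,V \right)}} = \frac{1}{\left(34 + 154\right)^{2} + \frac{1}{-2}} = \frac{1}{188^{2} - \frac{1}{2}} = \frac{1}{35344 - \frac{1}{2}} = \frac{1}{\frac{70687}{2}} = \frac{2}{70687}$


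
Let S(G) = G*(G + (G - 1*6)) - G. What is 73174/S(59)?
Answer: 73174/6549 ≈ 11.173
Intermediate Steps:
S(G) = -G + G*(-6 + 2*G) (S(G) = G*(G + (G - 6)) - G = G*(G + (-6 + G)) - G = G*(-6 + 2*G) - G = -G + G*(-6 + 2*G))
73174/S(59) = 73174/((59*(-7 + 2*59))) = 73174/((59*(-7 + 118))) = 73174/((59*111)) = 73174/6549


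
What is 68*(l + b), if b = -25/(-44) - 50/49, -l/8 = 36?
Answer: -10572351/539 ≈ -19615.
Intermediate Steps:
l = -288 (l = -8*36 = -288)
b = -975/2156 (b = -25*(-1/44) - 50*1/49 = 25/44 - 50/49 = -975/2156 ≈ -0.45223)
68*(l + b) = 68*(-288 - 975/2156) = 68*(-621903/2156) = -10572351/539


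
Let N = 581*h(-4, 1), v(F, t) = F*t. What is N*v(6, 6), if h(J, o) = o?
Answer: 20916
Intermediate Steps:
N = 581 (N = 581*1 = 581)
N*v(6, 6) = 581*(6*6) = 581*36 = 20916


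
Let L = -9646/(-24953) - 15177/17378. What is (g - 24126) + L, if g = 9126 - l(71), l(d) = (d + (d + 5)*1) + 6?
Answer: -6571055478295/433633234 ≈ -15153.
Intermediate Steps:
l(d) = 11 + 2*d (l(d) = (d + (5 + d)*1) + 6 = (d + (5 + d)) + 6 = (5 + 2*d) + 6 = 11 + 2*d)
L = -211083493/433633234 (L = -9646*(-1/24953) - 15177*1/17378 = 9646/24953 - 15177/17378 = -211083493/433633234 ≈ -0.48678)
g = 8973 (g = 9126 - (11 + 2*71) = 9126 - (11 + 142) = 9126 - 1*153 = 9126 - 153 = 8973)
(g - 24126) + L = (8973 - 24126) - 211083493/433633234 = -15153 - 211083493/433633234 = -6571055478295/433633234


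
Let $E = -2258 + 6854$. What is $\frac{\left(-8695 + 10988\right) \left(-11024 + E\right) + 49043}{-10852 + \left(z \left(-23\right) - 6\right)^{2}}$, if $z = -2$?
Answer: $\frac{4896787}{3084} \approx 1587.8$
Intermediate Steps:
$E = 4596$
$\frac{\left(-8695 + 10988\right) \left(-11024 + E\right) + 49043}{-10852 + \left(z \left(-23\right) - 6\right)^{2}} = \frac{\left(-8695 + 10988\right) \left(-11024 + 4596\right) + 49043}{-10852 + \left(\left(-2\right) \left(-23\right) - 6\right)^{2}} = \frac{2293 \left(-6428\right) + 49043}{-10852 + \left(46 - 6\right)^{2}} = \frac{-14739404 + 49043}{-10852 + 40^{2}} = - \frac{14690361}{-10852 + 1600} = - \frac{14690361}{-9252} = \left(-14690361\right) \left(- \frac{1}{9252}\right) = \frac{4896787}{3084}$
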